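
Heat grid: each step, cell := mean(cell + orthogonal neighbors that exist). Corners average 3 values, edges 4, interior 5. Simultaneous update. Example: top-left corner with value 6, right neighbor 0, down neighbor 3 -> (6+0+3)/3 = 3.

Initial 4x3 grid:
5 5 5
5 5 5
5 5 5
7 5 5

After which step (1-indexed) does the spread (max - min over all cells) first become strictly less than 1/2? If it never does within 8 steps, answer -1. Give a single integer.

Step 1: max=17/3, min=5, spread=2/3
Step 2: max=50/9, min=5, spread=5/9
Step 3: max=581/108, min=5, spread=41/108
  -> spread < 1/2 first at step 3
Step 4: max=69017/12960, min=5, spread=4217/12960
Step 5: max=4097149/777600, min=18079/3600, spread=38417/155520
Step 6: max=244480211/46656000, min=362597/72000, spread=1903471/9331200
Step 7: max=14597789089/2799360000, min=10915759/2160000, spread=18038617/111974400
Step 8: max=873076182851/167961600000, min=984926759/194400000, spread=883978523/6718464000

Answer: 3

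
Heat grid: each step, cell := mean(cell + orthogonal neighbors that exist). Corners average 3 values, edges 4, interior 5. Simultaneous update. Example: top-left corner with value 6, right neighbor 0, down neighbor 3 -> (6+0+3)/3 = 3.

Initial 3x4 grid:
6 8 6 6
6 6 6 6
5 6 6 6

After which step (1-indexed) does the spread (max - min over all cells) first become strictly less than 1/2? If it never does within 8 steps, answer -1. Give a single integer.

Answer: 3

Derivation:
Step 1: max=20/3, min=17/3, spread=1
Step 2: max=391/60, min=103/18, spread=143/180
Step 3: max=13639/2160, min=42649/7200, spread=8443/21600
  -> spread < 1/2 first at step 3
Step 4: max=676379/108000, min=773843/129600, spread=189059/648000
Step 5: max=48214267/7776000, min=39026221/6480000, spread=6914009/38880000
Step 6: max=1201001557/194400000, min=98016211/16200000, spread=992281/7776000
Step 7: max=172260737947/27993600000, min=70770458363/11664000000, spread=12058189379/139968000000
Step 8: max=4298717830867/699840000000, min=177222016583/29160000000, spread=363115463/5598720000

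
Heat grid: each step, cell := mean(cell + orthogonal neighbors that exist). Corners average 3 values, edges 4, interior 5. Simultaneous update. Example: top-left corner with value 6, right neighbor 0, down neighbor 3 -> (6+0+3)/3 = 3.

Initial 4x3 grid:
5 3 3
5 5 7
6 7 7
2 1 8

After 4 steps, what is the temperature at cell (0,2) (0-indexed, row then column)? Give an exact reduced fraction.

Step 1: cell (0,2) = 13/3
Step 2: cell (0,2) = 83/18
Step 3: cell (0,2) = 10619/2160
Step 4: cell (0,2) = 321371/64800
Full grid after step 4:
  305921/64800 1048267/216000 321371/64800
  1049087/216000 449903/90000 1133087/216000
  344489/72000 923531/180000 1153967/216000
  51121/10800 2141269/432000 10768/2025

Answer: 321371/64800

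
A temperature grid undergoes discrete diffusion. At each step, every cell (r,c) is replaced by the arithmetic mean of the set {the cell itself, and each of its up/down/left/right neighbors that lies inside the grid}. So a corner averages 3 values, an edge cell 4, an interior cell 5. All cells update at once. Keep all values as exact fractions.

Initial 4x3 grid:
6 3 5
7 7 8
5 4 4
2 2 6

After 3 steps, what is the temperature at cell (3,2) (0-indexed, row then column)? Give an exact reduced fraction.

Answer: 391/90

Derivation:
Step 1: cell (3,2) = 4
Step 2: cell (3,2) = 13/3
Step 3: cell (3,2) = 391/90
Full grid after step 3:
  743/135 79589/14400 11963/2160
  38087/7200 16103/3000 19531/3600
  3683/800 9407/2000 739/150
  2863/720 3293/800 391/90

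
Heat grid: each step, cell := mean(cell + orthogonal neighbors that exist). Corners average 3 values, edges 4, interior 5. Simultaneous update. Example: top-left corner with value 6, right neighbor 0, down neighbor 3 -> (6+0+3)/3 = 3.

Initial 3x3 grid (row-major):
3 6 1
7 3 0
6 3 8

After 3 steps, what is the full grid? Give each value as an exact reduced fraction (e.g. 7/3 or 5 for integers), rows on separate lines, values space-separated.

Answer: 2327/540 53801/14400 7013/2160
65651/14400 1507/375 1391/400
10283/2160 2599/600 2077/540

Derivation:
After step 1:
  16/3 13/4 7/3
  19/4 19/5 3
  16/3 5 11/3
After step 2:
  40/9 883/240 103/36
  1153/240 99/25 16/5
  181/36 89/20 35/9
After step 3:
  2327/540 53801/14400 7013/2160
  65651/14400 1507/375 1391/400
  10283/2160 2599/600 2077/540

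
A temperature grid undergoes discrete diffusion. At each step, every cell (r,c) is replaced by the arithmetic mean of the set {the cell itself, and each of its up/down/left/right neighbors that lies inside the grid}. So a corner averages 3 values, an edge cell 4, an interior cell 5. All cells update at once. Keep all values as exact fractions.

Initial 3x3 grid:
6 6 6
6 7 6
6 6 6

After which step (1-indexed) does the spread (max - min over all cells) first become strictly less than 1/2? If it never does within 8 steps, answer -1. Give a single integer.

Step 1: max=25/4, min=6, spread=1/4
  -> spread < 1/2 first at step 1
Step 2: max=156/25, min=489/80, spread=51/400
Step 3: max=29623/4800, min=2207/360, spread=589/14400
Step 4: max=184943/30000, min=1769081/288000, spread=31859/1440000
Step 5: max=106371607/17280000, min=11064721/1800000, spread=751427/86400000
Step 6: max=664634687/108000000, min=6375863129/1036800000, spread=23149331/5184000000
Step 7: max=382730654263/62208000000, min=39854931889/6480000000, spread=616540643/311040000000
Step 8: max=2391912453983/388800000000, min=22958812008761/3732480000000, spread=17737747379/18662400000000

Answer: 1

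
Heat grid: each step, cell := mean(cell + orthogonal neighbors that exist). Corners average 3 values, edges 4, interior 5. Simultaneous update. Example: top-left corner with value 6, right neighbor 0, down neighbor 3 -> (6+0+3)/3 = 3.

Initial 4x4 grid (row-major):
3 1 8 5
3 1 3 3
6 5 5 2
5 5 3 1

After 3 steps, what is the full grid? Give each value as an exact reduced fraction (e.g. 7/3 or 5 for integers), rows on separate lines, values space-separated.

After step 1:
  7/3 13/4 17/4 16/3
  13/4 13/5 4 13/4
  19/4 22/5 18/5 11/4
  16/3 9/2 7/2 2
After step 2:
  53/18 373/120 101/24 77/18
  97/30 7/2 177/50 23/6
  133/30 397/100 73/20 29/10
  175/36 133/30 17/5 11/4
After step 3:
  3343/1080 2477/720 13621/3600 887/216
  127/36 10411/3000 11239/3000 1637/450
  928/225 1499/375 873/250 197/60
  2471/540 7499/1800 427/120 181/60

Answer: 3343/1080 2477/720 13621/3600 887/216
127/36 10411/3000 11239/3000 1637/450
928/225 1499/375 873/250 197/60
2471/540 7499/1800 427/120 181/60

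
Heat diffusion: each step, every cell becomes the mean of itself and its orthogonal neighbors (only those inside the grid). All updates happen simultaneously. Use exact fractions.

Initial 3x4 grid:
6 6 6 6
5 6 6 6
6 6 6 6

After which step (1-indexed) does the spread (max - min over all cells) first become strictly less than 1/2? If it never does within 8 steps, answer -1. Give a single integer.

Answer: 1

Derivation:
Step 1: max=6, min=17/3, spread=1/3
  -> spread < 1/2 first at step 1
Step 2: max=6, min=1373/240, spread=67/240
Step 3: max=6, min=12523/2160, spread=437/2160
Step 4: max=5991/1000, min=5026469/864000, spread=29951/172800
Step 5: max=20171/3375, min=45440179/7776000, spread=206761/1555200
Step 6: max=32234329/5400000, min=18206204429/3110400000, spread=14430763/124416000
Step 7: max=2574347273/432000000, min=1094636258311/186624000000, spread=139854109/1492992000
Step 8: max=231428771023/38880000000, min=65762168109749/11197440000000, spread=7114543559/89579520000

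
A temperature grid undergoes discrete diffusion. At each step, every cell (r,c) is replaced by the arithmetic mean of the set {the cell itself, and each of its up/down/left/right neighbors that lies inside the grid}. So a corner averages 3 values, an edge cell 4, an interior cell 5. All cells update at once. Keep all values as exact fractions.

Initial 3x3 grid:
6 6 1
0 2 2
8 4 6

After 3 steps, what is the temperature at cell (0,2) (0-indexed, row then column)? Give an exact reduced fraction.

Answer: 1163/360

Derivation:
Step 1: cell (0,2) = 3
Step 2: cell (0,2) = 19/6
Step 3: cell (0,2) = 1163/360
Full grid after step 3:
  2641/720 16957/4800 1163/360
  1561/400 3567/1000 16657/4800
  719/180 793/200 2641/720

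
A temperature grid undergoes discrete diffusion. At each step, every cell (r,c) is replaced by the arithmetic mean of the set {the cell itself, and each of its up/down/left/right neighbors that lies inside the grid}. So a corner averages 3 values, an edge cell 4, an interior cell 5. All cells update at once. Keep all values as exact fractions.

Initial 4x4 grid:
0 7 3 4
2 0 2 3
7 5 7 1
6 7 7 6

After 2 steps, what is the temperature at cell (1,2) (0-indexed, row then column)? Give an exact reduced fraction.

Answer: 171/50

Derivation:
Step 1: cell (1,2) = 3
Step 2: cell (1,2) = 171/50
Full grid after step 2:
  31/12 127/40 77/24 59/18
  269/80 323/100 171/50 157/48
  1147/240 481/100 118/25 949/240
  215/36 373/60 331/60 47/9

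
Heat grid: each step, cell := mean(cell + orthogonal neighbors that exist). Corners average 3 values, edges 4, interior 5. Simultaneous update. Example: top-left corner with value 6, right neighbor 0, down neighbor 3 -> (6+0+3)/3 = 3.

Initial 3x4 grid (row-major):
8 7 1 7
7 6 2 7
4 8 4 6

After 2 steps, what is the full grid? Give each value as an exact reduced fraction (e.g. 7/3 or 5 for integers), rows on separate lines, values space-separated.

After step 1:
  22/3 11/2 17/4 5
  25/4 6 4 11/2
  19/3 11/2 5 17/3
After step 2:
  229/36 277/48 75/16 59/12
  311/48 109/20 99/20 121/24
  217/36 137/24 121/24 97/18

Answer: 229/36 277/48 75/16 59/12
311/48 109/20 99/20 121/24
217/36 137/24 121/24 97/18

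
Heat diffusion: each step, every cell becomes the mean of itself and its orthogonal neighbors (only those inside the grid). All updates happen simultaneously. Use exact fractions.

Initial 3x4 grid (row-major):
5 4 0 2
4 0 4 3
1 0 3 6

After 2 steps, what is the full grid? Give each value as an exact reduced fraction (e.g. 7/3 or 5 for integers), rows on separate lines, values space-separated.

Answer: 109/36 689/240 101/48 95/36
109/40 203/100 139/50 137/48
31/18 499/240 41/16 11/3

Derivation:
After step 1:
  13/3 9/4 5/2 5/3
  5/2 12/5 2 15/4
  5/3 1 13/4 4
After step 2:
  109/36 689/240 101/48 95/36
  109/40 203/100 139/50 137/48
  31/18 499/240 41/16 11/3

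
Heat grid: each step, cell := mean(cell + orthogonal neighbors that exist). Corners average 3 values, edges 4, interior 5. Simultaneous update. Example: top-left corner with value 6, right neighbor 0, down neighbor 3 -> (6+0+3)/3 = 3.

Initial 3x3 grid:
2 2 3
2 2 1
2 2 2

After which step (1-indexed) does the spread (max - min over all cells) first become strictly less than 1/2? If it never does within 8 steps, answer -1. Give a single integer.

Step 1: max=9/4, min=5/3, spread=7/12
Step 2: max=25/12, min=28/15, spread=13/60
  -> spread < 1/2 first at step 2
Step 3: max=9827/4800, min=253/135, spread=7483/43200
Step 4: max=87457/43200, min=207779/108000, spread=21727/216000
Step 5: max=11522681/5760000, min=1876289/972000, spread=10906147/155520000
Step 6: max=310334713/155520000, min=227079941/116640000, spread=36295/746496
Step 7: max=18530162411/9331200000, min=3414684163/1749600000, spread=305773/8957952
Step 8: max=1109682305617/559872000000, min=822199420619/419904000000, spread=2575951/107495424

Answer: 2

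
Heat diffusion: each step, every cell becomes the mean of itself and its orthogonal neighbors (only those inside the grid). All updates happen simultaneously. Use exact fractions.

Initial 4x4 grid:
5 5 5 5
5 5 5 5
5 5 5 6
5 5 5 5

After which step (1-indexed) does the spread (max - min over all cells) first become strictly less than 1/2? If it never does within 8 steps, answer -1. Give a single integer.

Step 1: max=16/3, min=5, spread=1/3
  -> spread < 1/2 first at step 1
Step 2: max=631/120, min=5, spread=31/120
Step 3: max=5611/1080, min=5, spread=211/1080
Step 4: max=556843/108000, min=5, spread=16843/108000
Step 5: max=4998643/972000, min=45079/9000, spread=130111/972000
Step 6: max=149442367/29160000, min=2707159/540000, spread=3255781/29160000
Step 7: max=4474353691/874800000, min=2711107/540000, spread=82360351/874800000
Step 8: max=133971316891/26244000000, min=488506441/97200000, spread=2074577821/26244000000

Answer: 1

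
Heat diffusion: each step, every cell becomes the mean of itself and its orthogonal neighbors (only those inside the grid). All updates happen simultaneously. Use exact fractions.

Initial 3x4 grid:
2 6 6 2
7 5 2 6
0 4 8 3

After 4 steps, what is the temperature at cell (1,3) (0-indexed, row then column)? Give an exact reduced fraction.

Answer: 3921611/864000

Derivation:
Step 1: cell (1,3) = 13/4
Step 2: cell (1,3) = 1139/240
Step 3: cell (1,3) = 62809/14400
Step 4: cell (1,3) = 3921611/864000
Full grid after step 4:
  5303/1200 106921/24000 977749/216000 572369/129600
  1855373/432000 100079/22500 1604539/360000 3921611/864000
  274687/64800 467957/108000 490187/108000 583319/129600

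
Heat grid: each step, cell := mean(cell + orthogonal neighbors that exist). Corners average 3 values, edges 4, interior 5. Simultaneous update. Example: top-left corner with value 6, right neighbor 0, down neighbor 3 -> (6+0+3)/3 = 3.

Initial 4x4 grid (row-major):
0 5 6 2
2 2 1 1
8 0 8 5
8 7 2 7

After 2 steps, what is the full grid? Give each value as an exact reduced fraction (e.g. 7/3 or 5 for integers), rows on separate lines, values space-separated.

After step 1:
  7/3 13/4 7/2 3
  3 2 18/5 9/4
  9/2 5 16/5 21/4
  23/3 17/4 6 14/3
After step 2:
  103/36 133/48 267/80 35/12
  71/24 337/100 291/100 141/40
  121/24 379/100 461/100 461/120
  197/36 275/48 1087/240 191/36

Answer: 103/36 133/48 267/80 35/12
71/24 337/100 291/100 141/40
121/24 379/100 461/100 461/120
197/36 275/48 1087/240 191/36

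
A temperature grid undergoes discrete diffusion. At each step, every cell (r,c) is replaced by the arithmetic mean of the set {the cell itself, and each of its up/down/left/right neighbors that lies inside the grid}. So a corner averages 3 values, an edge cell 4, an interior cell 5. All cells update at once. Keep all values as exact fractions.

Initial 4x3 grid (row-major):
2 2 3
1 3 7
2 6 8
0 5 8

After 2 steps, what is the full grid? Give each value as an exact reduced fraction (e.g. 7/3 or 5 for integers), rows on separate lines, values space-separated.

Answer: 37/18 359/120 47/12
583/240 367/100 203/40
683/240 457/100 243/40
28/9 1133/240 19/3

Derivation:
After step 1:
  5/3 5/2 4
  2 19/5 21/4
  9/4 24/5 29/4
  7/3 19/4 7
After step 2:
  37/18 359/120 47/12
  583/240 367/100 203/40
  683/240 457/100 243/40
  28/9 1133/240 19/3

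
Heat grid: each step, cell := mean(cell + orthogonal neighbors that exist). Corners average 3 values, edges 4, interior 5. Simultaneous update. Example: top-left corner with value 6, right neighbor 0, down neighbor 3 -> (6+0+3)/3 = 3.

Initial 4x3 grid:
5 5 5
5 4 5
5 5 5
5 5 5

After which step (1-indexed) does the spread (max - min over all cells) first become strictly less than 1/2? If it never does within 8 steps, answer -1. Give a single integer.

Step 1: max=5, min=19/4, spread=1/4
  -> spread < 1/2 first at step 1
Step 2: max=5, min=477/100, spread=23/100
Step 3: max=1987/400, min=23189/4800, spread=131/960
Step 4: max=35609/7200, min=209449/43200, spread=841/8640
Step 5: max=7106627/1440000, min=83857949/17280000, spread=56863/691200
Step 6: max=63810457/12960000, min=756065659/155520000, spread=386393/6220800
Step 7: max=25499641187/5184000000, min=302646276869/62208000000, spread=26795339/497664000
Step 8: max=1528113850333/311040000000, min=18178584285871/3732480000000, spread=254051069/5971968000

Answer: 1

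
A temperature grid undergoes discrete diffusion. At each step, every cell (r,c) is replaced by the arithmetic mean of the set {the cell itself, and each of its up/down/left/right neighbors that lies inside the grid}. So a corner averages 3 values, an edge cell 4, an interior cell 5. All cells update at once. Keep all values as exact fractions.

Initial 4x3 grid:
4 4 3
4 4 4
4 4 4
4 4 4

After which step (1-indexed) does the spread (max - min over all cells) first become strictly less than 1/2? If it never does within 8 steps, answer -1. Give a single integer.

Answer: 1

Derivation:
Step 1: max=4, min=11/3, spread=1/3
  -> spread < 1/2 first at step 1
Step 2: max=4, min=67/18, spread=5/18
Step 3: max=4, min=823/216, spread=41/216
Step 4: max=4, min=99463/25920, spread=4217/25920
Step 5: max=28721/7200, min=6011651/1555200, spread=38417/311040
Step 6: max=573403/144000, min=362047789/93312000, spread=1903471/18662400
Step 7: max=17164241/4320000, min=21793890911/5598720000, spread=18038617/223948800
Step 8: max=1542273241/388800000, min=1310424617149/335923200000, spread=883978523/13436928000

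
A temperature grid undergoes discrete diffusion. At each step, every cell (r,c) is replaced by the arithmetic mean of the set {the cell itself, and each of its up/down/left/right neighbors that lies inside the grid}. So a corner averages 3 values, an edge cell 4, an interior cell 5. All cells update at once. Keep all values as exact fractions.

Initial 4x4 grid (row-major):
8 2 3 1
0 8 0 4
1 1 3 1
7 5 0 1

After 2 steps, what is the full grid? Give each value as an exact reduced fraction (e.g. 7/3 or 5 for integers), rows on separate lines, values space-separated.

Answer: 77/18 737/240 781/240 17/9
361/120 189/50 49/25 601/240
433/120 123/50 127/50 65/48
59/18 403/120 43/24 31/18

Derivation:
After step 1:
  10/3 21/4 3/2 8/3
  17/4 11/5 18/5 3/2
  9/4 18/5 1 9/4
  13/3 13/4 9/4 2/3
After step 2:
  77/18 737/240 781/240 17/9
  361/120 189/50 49/25 601/240
  433/120 123/50 127/50 65/48
  59/18 403/120 43/24 31/18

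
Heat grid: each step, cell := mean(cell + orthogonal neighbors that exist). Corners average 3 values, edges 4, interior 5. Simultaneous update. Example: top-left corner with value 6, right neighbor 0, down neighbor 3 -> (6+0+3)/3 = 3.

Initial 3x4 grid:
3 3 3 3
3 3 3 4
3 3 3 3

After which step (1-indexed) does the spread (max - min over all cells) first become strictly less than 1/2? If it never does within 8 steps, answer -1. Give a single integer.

Answer: 1

Derivation:
Step 1: max=10/3, min=3, spread=1/3
  -> spread < 1/2 first at step 1
Step 2: max=787/240, min=3, spread=67/240
Step 3: max=6917/2160, min=3, spread=437/2160
Step 4: max=2749531/864000, min=3009/1000, spread=29951/172800
Step 5: max=24543821/7776000, min=10204/3375, spread=206761/1555200
Step 6: max=9787395571/3110400000, min=16365671/5400000, spread=14430763/124416000
Step 7: max=584979741689/186624000000, min=1313652727/432000000, spread=139854109/1492992000
Step 8: max=35014791890251/11197440000000, min=118491228977/38880000000, spread=7114543559/89579520000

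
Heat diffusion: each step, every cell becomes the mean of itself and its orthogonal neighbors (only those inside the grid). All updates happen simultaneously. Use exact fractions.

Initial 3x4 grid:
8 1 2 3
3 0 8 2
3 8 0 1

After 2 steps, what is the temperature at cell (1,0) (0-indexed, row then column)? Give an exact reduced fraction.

Answer: 97/24

Derivation:
Step 1: cell (1,0) = 7/2
Step 2: cell (1,0) = 97/24
Full grid after step 2:
  41/12 57/16 659/240 28/9
  97/24 77/25 353/100 277/120
  131/36 47/12 13/5 35/12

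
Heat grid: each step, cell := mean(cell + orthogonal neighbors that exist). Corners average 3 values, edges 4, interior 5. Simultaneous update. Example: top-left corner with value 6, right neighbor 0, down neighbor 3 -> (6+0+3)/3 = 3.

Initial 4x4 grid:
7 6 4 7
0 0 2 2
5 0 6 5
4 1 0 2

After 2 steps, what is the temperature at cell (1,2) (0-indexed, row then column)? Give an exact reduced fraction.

Answer: 63/20

Derivation:
Step 1: cell (1,2) = 14/5
Step 2: cell (1,2) = 63/20
Full grid after step 2:
  139/36 56/15 121/30 157/36
  671/240 281/100 63/20 893/240
  659/240 101/50 69/25 761/240
  41/18 277/120 253/120 25/9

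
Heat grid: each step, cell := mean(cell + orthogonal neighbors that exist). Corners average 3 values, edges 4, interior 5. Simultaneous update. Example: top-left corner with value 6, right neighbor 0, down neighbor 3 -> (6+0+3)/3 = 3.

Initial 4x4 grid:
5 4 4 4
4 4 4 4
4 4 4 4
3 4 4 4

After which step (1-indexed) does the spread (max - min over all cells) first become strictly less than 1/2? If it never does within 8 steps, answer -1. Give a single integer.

Step 1: max=13/3, min=11/3, spread=2/3
Step 2: max=77/18, min=67/18, spread=5/9
Step 3: max=1801/432, min=1655/432, spread=73/216
  -> spread < 1/2 first at step 3
Step 4: max=53611/12960, min=50069/12960, spread=1771/6480
Step 5: max=318653/77760, min=303427/77760, spread=7613/38880
Step 6: max=47570311/11664000, min=45741689/11664000, spread=914311/5832000
Step 7: max=284146673/69984000, min=275725327/69984000, spread=4210673/34992000
Step 8: max=42499584751/10497600000, min=41481215249/10497600000, spread=509184751/5248800000

Answer: 3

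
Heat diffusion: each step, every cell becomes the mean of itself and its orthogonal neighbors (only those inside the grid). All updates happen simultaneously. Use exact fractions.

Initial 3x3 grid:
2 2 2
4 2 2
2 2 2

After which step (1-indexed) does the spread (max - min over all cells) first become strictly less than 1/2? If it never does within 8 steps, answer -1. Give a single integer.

Answer: 3

Derivation:
Step 1: max=8/3, min=2, spread=2/3
Step 2: max=307/120, min=2, spread=67/120
Step 3: max=2597/1080, min=207/100, spread=1807/5400
  -> spread < 1/2 first at step 3
Step 4: max=1021963/432000, min=5761/2700, spread=33401/144000
Step 5: max=9005933/3888000, min=583391/270000, spread=3025513/19440000
Step 6: max=3575326867/1555200000, min=31555949/14400000, spread=53531/497664
Step 7: max=212656925849/93312000000, min=8567116051/3888000000, spread=450953/5971968
Step 8: max=12706343560603/5598720000000, min=1034128610519/466560000000, spread=3799043/71663616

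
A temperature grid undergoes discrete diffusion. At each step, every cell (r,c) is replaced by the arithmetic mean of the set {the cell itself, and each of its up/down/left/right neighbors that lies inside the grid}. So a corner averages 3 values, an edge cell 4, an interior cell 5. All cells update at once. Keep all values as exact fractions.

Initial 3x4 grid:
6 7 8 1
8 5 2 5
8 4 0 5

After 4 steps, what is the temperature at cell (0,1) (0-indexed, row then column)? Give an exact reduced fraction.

Answer: 197629/36000

Derivation:
Step 1: cell (0,1) = 13/2
Step 2: cell (0,1) = 29/5
Step 3: cell (0,1) = 3421/600
Step 4: cell (0,1) = 197629/36000
Full grid after step 4:
  260863/43200 197629/36000 513227/108000 550319/129600
  5037961/864000 1889159/360000 524303/120000 380659/96000
  719189/129600 132503/27000 223301/54000 479119/129600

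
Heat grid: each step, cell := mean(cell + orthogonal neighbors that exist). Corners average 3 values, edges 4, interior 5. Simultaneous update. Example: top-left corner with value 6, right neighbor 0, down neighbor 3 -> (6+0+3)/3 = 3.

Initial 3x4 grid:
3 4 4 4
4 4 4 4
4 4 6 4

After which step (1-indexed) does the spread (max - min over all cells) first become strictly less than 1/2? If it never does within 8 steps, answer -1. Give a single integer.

Answer: 4

Derivation:
Step 1: max=14/3, min=11/3, spread=1
Step 2: max=271/60, min=67/18, spread=143/180
Step 3: max=2371/540, min=823/216, spread=209/360
Step 4: max=69841/16200, min=504083/129600, spread=3643/8640
  -> spread < 1/2 first at step 4
Step 5: max=4158149/972000, min=30588607/7776000, spread=178439/518400
Step 6: max=247191451/58320000, min=1854857633/466560000, spread=1635653/6220800
Step 7: max=7372066567/1749600000, min=112043259547/27993600000, spread=78797407/373248000
Step 8: max=54996830791/13122000000, min=6761348045873/1679616000000, spread=741990121/4478976000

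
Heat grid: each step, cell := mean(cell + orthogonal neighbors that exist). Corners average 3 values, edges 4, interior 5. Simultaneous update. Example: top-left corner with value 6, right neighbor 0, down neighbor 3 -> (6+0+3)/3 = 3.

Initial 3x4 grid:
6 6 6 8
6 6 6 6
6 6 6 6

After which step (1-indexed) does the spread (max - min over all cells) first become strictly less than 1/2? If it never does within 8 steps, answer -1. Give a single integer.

Answer: 3

Derivation:
Step 1: max=20/3, min=6, spread=2/3
Step 2: max=59/9, min=6, spread=5/9
Step 3: max=689/108, min=6, spread=41/108
  -> spread < 1/2 first at step 3
Step 4: max=81977/12960, min=6, spread=4217/12960
Step 5: max=4874749/777600, min=21679/3600, spread=38417/155520
Step 6: max=291136211/46656000, min=434597/72000, spread=1903471/9331200
Step 7: max=17397149089/2799360000, min=13075759/2160000, spread=18038617/111974400
Step 8: max=1041037782851/167961600000, min=1179326759/194400000, spread=883978523/6718464000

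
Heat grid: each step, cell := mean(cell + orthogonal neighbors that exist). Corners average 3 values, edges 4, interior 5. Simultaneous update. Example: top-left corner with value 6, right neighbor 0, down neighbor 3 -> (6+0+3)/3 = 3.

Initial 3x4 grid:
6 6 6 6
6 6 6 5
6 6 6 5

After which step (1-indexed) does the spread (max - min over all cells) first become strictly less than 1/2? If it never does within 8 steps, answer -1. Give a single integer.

Answer: 2

Derivation:
Step 1: max=6, min=16/3, spread=2/3
Step 2: max=6, min=199/36, spread=17/36
  -> spread < 1/2 first at step 2
Step 3: max=6, min=12113/2160, spread=847/2160
Step 4: max=1346/225, min=183769/32400, spread=2011/6480
Step 5: max=644287/108000, min=22197217/3888000, spread=199423/777600
Step 6: max=12844751/2160000, min=1338775133/233280000, spread=1938319/9331200
Step 7: max=1152955801/194400000, min=80619122947/13996800000, spread=95747789/559872000
Step 8: max=69010856059/11664000000, min=4851278744873/839808000000, spread=940023131/6718464000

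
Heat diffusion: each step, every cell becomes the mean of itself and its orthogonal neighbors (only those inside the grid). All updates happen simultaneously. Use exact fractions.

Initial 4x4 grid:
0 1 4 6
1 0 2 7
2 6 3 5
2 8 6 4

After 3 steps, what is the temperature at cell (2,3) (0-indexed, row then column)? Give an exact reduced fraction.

Answer: 11233/2400

Derivation:
Step 1: cell (2,3) = 19/4
Step 2: cell (2,3) = 383/80
Step 3: cell (2,3) = 11233/2400
Full grid after step 3:
  38/27 37/18 1501/450 9097/2160
  671/360 1919/750 4331/1200 31771/7200
  607/200 7053/2000 4273/1000 11233/2400
  2771/720 10469/2400 3791/800 593/120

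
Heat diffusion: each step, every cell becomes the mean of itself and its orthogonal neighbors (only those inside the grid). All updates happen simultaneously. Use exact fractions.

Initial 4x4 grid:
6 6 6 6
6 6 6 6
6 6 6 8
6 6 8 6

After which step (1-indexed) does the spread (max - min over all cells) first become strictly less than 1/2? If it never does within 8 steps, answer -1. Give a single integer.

Step 1: max=22/3, min=6, spread=4/3
Step 2: max=407/60, min=6, spread=47/60
Step 3: max=1831/270, min=6, spread=211/270
Step 4: max=53641/8100, min=6, spread=5041/8100
Step 5: max=1596643/243000, min=13579/2250, spread=130111/243000
Step 6: max=47382367/7290000, min=817159/135000, spread=3255781/7290000
  -> spread < 1/2 first at step 6
Step 7: max=1412553691/218700000, min=821107/135000, spread=82360351/218700000
Step 8: max=42117316891/6561000000, min=148306441/24300000, spread=2074577821/6561000000

Answer: 6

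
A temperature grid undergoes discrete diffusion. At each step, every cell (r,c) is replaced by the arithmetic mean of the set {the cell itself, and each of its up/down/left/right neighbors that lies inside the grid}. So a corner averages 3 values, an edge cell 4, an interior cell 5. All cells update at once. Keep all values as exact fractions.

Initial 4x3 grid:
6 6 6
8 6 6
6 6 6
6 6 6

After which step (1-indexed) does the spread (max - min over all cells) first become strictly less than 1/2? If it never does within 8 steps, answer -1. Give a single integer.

Answer: 3

Derivation:
Step 1: max=20/3, min=6, spread=2/3
Step 2: max=391/60, min=6, spread=31/60
Step 3: max=3451/540, min=6, spread=211/540
  -> spread < 1/2 first at step 3
Step 4: max=340897/54000, min=5447/900, spread=14077/54000
Step 5: max=3056407/486000, min=327683/54000, spread=5363/24300
Step 6: max=91220809/14580000, min=182869/30000, spread=93859/583200
Step 7: max=5459074481/874800000, min=296936467/48600000, spread=4568723/34992000
Step 8: max=326708435629/52488000000, min=8929618889/1458000000, spread=8387449/83980800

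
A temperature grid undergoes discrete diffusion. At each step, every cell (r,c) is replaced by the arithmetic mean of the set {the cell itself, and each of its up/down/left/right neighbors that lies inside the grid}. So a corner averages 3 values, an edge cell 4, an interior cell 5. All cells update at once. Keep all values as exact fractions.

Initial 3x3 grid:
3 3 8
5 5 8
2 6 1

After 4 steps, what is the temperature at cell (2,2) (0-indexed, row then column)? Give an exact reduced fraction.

Step 1: cell (2,2) = 5
Step 2: cell (2,2) = 14/3
Step 3: cell (2,2) = 887/180
Step 4: cell (2,2) = 5771/1200
Full grid after step 4:
  290659/64800 1399627/288000 659143/129600
  424709/96000 838811/180000 2180503/432000
  555043/129600 1985503/432000 5771/1200

Answer: 5771/1200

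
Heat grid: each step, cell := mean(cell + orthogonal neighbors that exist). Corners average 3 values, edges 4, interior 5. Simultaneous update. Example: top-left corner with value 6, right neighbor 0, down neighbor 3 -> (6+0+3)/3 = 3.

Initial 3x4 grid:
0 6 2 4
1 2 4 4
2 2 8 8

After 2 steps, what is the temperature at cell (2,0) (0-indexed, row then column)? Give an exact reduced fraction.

Answer: 77/36

Derivation:
Step 1: cell (2,0) = 5/3
Step 2: cell (2,0) = 77/36
Full grid after step 2:
  73/36 71/24 83/24 37/9
  33/16 57/20 43/10 19/4
  77/36 41/12 59/12 103/18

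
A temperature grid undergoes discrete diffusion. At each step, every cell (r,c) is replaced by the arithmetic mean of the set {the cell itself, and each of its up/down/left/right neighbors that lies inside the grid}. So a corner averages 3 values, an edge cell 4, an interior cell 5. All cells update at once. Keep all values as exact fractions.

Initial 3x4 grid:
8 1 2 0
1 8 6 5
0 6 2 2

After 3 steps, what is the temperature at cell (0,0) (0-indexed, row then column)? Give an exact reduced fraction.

Answer: 8189/2160

Derivation:
Step 1: cell (0,0) = 10/3
Step 2: cell (0,0) = 37/9
Step 3: cell (0,0) = 8189/2160
Full grid after step 3:
  8189/2160 1411/360 1213/360 6761/2160
  2249/576 4571/1200 4507/1200 9377/2880
  7769/2160 349/90 147/40 283/80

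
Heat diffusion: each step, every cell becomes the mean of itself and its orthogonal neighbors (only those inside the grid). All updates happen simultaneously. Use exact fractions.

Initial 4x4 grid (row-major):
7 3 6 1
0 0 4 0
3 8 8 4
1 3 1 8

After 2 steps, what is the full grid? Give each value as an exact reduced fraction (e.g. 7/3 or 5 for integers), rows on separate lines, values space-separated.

After step 1:
  10/3 4 7/2 7/3
  5/2 3 18/5 9/4
  3 22/5 5 5
  7/3 13/4 5 13/3
After step 2:
  59/18 83/24 403/120 97/36
  71/24 7/2 347/100 791/240
  367/120 373/100 23/5 199/48
  103/36 899/240 211/48 43/9

Answer: 59/18 83/24 403/120 97/36
71/24 7/2 347/100 791/240
367/120 373/100 23/5 199/48
103/36 899/240 211/48 43/9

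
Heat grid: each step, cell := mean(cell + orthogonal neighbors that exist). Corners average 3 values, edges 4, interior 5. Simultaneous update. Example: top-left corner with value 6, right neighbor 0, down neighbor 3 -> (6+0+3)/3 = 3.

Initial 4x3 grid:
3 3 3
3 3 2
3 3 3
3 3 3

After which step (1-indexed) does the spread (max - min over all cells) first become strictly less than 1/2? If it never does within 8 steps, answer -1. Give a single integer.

Step 1: max=3, min=8/3, spread=1/3
  -> spread < 1/2 first at step 1
Step 2: max=3, min=329/120, spread=31/120
Step 3: max=3, min=3029/1080, spread=211/1080
Step 4: max=5353/1800, min=307103/108000, spread=14077/108000
Step 5: max=320317/108000, min=2775593/972000, spread=5363/48600
Step 6: max=177131/60000, min=83739191/29160000, spread=93859/1166400
Step 7: max=286263533/97200000, min=5038525519/1749600000, spread=4568723/69984000
Step 8: max=8566381111/2916000000, min=303147564371/104976000000, spread=8387449/167961600

Answer: 1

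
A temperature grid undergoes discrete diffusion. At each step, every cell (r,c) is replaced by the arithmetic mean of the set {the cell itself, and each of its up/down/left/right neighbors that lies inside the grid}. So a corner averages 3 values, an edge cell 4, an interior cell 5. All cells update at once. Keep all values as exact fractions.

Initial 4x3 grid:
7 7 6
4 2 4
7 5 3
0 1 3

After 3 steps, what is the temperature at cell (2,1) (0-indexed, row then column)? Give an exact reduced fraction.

Answer: 287/80

Derivation:
Step 1: cell (2,1) = 18/5
Step 2: cell (2,1) = 18/5
Step 3: cell (2,1) = 287/80
Full grid after step 3:
  1889/360 7313/1440 664/135
  1117/240 1361/300 3091/720
  2743/720 287/80 2543/720
  6841/2160 193/64 6371/2160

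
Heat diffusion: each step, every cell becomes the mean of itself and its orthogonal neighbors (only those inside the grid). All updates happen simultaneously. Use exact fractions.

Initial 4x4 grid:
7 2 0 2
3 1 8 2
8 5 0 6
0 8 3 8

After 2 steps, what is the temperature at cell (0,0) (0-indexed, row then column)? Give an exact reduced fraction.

Answer: 15/4

Derivation:
Step 1: cell (0,0) = 4
Step 2: cell (0,0) = 15/4
Full grid after step 2:
  15/4 133/40 271/120 53/18
  331/80 353/100 179/50 361/120
  1109/240 103/25 79/20 557/120
  40/9 1109/240 1129/240 173/36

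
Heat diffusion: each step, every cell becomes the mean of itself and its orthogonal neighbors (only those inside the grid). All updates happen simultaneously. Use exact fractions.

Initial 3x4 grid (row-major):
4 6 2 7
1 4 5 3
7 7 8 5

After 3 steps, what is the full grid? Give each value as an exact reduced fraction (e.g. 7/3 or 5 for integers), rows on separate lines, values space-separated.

After step 1:
  11/3 4 5 4
  4 23/5 22/5 5
  5 13/2 25/4 16/3
After step 2:
  35/9 259/60 87/20 14/3
  259/60 47/10 101/20 281/60
  31/6 447/80 1349/240 199/36
After step 3:
  1127/270 1553/360 1103/240 137/30
  3253/720 5753/1200 5857/1200 3587/720
  3617/720 843/160 7843/1440 11399/2160

Answer: 1127/270 1553/360 1103/240 137/30
3253/720 5753/1200 5857/1200 3587/720
3617/720 843/160 7843/1440 11399/2160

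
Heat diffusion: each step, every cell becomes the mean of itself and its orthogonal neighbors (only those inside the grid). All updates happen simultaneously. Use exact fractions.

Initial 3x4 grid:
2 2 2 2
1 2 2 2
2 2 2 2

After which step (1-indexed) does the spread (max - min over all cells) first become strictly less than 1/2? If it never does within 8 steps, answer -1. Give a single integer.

Step 1: max=2, min=5/3, spread=1/3
  -> spread < 1/2 first at step 1
Step 2: max=2, min=413/240, spread=67/240
Step 3: max=2, min=3883/2160, spread=437/2160
Step 4: max=1991/1000, min=1570469/864000, spread=29951/172800
Step 5: max=6671/3375, min=14336179/7776000, spread=206761/1555200
Step 6: max=10634329/5400000, min=5764604429/3110400000, spread=14430763/124416000
Step 7: max=846347273/432000000, min=348140258311/186624000000, spread=139854109/1492992000
Step 8: max=75908771023/38880000000, min=20972408109749/11197440000000, spread=7114543559/89579520000

Answer: 1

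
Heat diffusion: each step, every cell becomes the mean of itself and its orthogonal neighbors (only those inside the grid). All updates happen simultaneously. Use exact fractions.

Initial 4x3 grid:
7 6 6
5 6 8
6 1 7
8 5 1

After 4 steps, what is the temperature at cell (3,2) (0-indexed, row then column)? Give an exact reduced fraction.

Answer: 614689/129600

Derivation:
Step 1: cell (3,2) = 13/3
Step 2: cell (3,2) = 37/9
Step 3: cell (3,2) = 2023/432
Step 4: cell (3,2) = 614689/129600
Full grid after step 4:
  256013/43200 5112751/864000 778739/129600
  6302/1125 2048069/360000 301621/54000
  35977/6750 1836119/360000 277691/54000
  648589/129600 4254421/864000 614689/129600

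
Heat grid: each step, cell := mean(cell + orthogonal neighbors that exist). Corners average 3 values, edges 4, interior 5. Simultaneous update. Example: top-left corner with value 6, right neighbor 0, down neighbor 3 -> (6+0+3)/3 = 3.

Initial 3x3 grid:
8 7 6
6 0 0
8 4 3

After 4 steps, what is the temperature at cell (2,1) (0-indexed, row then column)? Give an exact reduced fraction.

Step 1: cell (2,1) = 15/4
Step 2: cell (2,1) = 929/240
Step 3: cell (2,1) = 56743/14400
Step 4: cell (2,1) = 3517121/864000
Full grid after step 4:
  220471/43200 3991871/864000 263219/64800
  708791/144000 1550627/360000 3239371/864000
  66607/14400 3517121/864000 57461/16200

Answer: 3517121/864000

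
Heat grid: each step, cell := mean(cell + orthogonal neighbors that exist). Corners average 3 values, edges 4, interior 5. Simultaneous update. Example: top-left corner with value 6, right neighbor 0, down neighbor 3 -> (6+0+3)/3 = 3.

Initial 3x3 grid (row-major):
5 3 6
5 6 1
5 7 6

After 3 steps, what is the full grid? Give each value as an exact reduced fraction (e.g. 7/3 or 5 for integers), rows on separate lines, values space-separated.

After step 1:
  13/3 5 10/3
  21/4 22/5 19/4
  17/3 6 14/3
After step 2:
  175/36 64/15 157/36
  393/80 127/25 343/80
  203/36 311/60 185/36
After step 3:
  10109/2160 2089/450 9299/2160
  8197/1600 2373/500 7547/1600
  11329/2160 18937/3600 10519/2160

Answer: 10109/2160 2089/450 9299/2160
8197/1600 2373/500 7547/1600
11329/2160 18937/3600 10519/2160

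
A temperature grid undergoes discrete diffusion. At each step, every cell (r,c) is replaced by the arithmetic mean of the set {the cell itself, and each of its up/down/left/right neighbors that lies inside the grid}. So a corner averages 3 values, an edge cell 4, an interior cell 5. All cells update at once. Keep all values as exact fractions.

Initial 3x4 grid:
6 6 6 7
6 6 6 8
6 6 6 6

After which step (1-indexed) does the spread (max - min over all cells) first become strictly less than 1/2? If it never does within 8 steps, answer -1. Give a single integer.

Answer: 4

Derivation:
Step 1: max=7, min=6, spread=1
Step 2: max=1609/240, min=6, spread=169/240
Step 3: max=1187/180, min=6, spread=107/180
Step 4: max=31169/4800, min=9047/1500, spread=11093/24000
  -> spread < 1/2 first at step 4
Step 5: max=16711129/2592000, min=654241/108000, spread=201869/518400
Step 6: max=995659471/155520000, min=131497573/21600000, spread=244384727/777600000
Step 7: max=19822595863/3110400000, min=1188079243/194400000, spread=3614791/13824000
Step 8: max=3553877368751/559872000000, min=158963873921/25920000000, spread=601288460287/2799360000000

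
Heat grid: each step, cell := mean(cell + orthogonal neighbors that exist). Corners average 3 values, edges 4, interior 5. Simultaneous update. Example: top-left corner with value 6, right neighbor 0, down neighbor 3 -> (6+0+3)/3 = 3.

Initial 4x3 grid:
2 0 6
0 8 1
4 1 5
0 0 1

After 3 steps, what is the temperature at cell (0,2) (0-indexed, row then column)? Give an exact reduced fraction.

Answer: 319/108

Derivation:
Step 1: cell (0,2) = 7/3
Step 2: cell (0,2) = 34/9
Step 3: cell (0,2) = 319/108
Full grid after step 3:
  983/432 1237/400 319/108
  19111/7200 4971/2000 12043/3600
  12911/7200 15503/6000 1403/600
  3821/2160 11261/7200 781/360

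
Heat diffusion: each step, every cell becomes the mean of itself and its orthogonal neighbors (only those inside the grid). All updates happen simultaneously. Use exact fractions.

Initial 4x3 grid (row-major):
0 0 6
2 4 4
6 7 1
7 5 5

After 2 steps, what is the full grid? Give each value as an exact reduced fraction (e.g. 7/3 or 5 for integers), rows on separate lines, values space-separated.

After step 1:
  2/3 5/2 10/3
  3 17/5 15/4
  11/2 23/5 17/4
  6 6 11/3
After step 2:
  37/18 99/40 115/36
  377/120 69/20 221/60
  191/40 19/4 61/15
  35/6 76/15 167/36

Answer: 37/18 99/40 115/36
377/120 69/20 221/60
191/40 19/4 61/15
35/6 76/15 167/36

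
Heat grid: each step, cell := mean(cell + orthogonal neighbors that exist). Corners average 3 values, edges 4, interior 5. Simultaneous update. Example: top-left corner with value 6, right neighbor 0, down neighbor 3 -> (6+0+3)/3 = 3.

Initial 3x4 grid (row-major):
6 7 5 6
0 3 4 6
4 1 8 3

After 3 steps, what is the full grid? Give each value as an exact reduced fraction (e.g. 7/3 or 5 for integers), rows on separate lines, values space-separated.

Answer: 427/108 33017/7200 35497/7200 5771/1080
5781/1600 969/250 14443/3000 71719/14400
1325/432 1687/450 15461/3600 10687/2160

Derivation:
After step 1:
  13/3 21/4 11/2 17/3
  13/4 3 26/5 19/4
  5/3 4 4 17/3
After step 2:
  77/18 217/48 1297/240 191/36
  49/16 207/50 449/100 1277/240
  107/36 19/6 283/60 173/36
After step 3:
  427/108 33017/7200 35497/7200 5771/1080
  5781/1600 969/250 14443/3000 71719/14400
  1325/432 1687/450 15461/3600 10687/2160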